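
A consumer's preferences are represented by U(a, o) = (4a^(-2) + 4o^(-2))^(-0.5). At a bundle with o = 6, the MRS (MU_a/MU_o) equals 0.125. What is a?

a = 12

For CES with ρ = -2, MRS = (o/a)^3.
Setting (6/a)^3 = 0.125 gives 6/a = 0.5 and a = 12.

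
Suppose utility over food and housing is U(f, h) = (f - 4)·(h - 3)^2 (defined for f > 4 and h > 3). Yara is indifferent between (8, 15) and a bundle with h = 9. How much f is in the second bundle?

f = 20

U(8, 15) = 576.
Set U(f, 9) = 576 and solve.
With h = 9: (9 − 3)^2 = 36, so (f − 4) = 576/36 = 16.
So f = 4 + 16 = 20.
Check: U(20, 9) = 576.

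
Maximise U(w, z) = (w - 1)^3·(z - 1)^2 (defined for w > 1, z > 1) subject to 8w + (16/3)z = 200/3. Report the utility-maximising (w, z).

w* = 5, z* = 5

MU_w = 3·(w−1)^2·(z−1)^2, MU_z = 2·(w−1)^3·(z−1).
MRS = (3/2)·(z−1)/(w−1).
Tangency: set MRS = p_w/p_z = 8/(16/3) = 1.5.
So (3/2)·(z − 1)/(w − 1) = 1.5, i.e. (z − 1) = (w − 1).
Rewrite the budget in excess-of-subsistence terms: 8·(w − 1) + (16/3)·(z − 1) = 200/3 − 8·1 − (16/3)·1 = 160/3.
Substituting, (40/3)·(w − 1) = 160/3, so w − 1 = 4 and w* = 5.
Then z − 1 = 4, so z* = 5.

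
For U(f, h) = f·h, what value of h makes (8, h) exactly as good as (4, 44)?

U(4, 44) = 176.
Set U(8, h) = 176 and solve.
With f = 8: h = 176/8 = 22.
Check: U(8, 22) = 176.

h = 22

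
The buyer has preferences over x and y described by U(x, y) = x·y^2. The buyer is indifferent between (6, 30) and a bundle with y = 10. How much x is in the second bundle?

x = 54

U(6, 30) = 5400.
Set U(x, 10) = 5400 and solve.
With y = 10: 10^2 = 100, so x = 5400/100 = 54.
Check: U(54, 10) = 5400.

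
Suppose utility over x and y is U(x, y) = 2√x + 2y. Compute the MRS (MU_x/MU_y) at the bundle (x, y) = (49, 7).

MU_x = 2/(2√x), MU_y = 2.
MRS = 2/(2√x) ÷ 2.
At (49, 7): MRS = 1/14.
The indifference curve has slope −1/14 at this bundle.

MRS = 1/14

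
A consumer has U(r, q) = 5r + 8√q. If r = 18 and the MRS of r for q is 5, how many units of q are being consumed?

q = 16

MU_r = 5, MU_q = 8/(2√q).
MRS = 5 ÷ (8/(2√q)).
MRS depends only on q: 1.25·√q = 5 ⇒ √q = 5/1.25 = 4 ⇒ q = 16.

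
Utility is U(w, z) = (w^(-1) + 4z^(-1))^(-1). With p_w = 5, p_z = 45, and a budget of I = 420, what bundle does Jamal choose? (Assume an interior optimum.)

For CES with ρ = -1, MRS = (1/4)·(z/w)^2.
Tangency: set MRS = p_w/p_z = 5/45 = 1/9.
So (z/w)^2 = 4/9; taking the square root, z/w = 2/3, i.e. z = (2/3)·w.
Substitute into the budget 5·w + 45·z = 420: 35·w = 420, so w* = 12 and z* = (2/3)·12 = 8.

w* = 12, z* = 8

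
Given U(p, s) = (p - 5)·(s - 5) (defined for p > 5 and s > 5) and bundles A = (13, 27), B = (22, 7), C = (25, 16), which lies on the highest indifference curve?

Evaluate utility at each bundle:
U(A) = 176.
U(B) = 34.
U(C) = 220.
Highest utility is C, so C ≻ A ≻ B.

Bundle C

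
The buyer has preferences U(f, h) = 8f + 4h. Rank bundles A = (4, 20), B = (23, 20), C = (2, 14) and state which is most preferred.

Bundle B

Evaluate utility at each bundle:
U(A) = 112.
U(B) = 264.
U(C) = 72.
Highest utility is B, so B ≻ A ≻ C.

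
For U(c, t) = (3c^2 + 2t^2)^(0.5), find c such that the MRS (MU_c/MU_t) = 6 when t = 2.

For CES with ρ = 2, MRS = (3/2)·(t/c)^(-1).
Setting (3/2)·(2/c)^(-1) = 6 gives (2/c)^(-1) = 4, so 2/c = 0.25 and c = 8.

c = 8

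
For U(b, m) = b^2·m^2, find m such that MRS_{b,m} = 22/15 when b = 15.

m = 22

MU_b = 2·b·m^2 and MU_m = 2·b^2·m.
MRS = MU_b/MU_m = m/b.
Substitute b = 15: MRS = m/15. Setting m/15 = 22/15 gives m = (22/15)·15 = 22.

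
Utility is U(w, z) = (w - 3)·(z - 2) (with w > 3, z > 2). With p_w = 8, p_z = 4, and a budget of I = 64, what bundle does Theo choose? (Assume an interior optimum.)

w* = 5, z* = 6

MU_w = (z−2), MU_z = (w−3).
MRS = (z−2)/(w−3).
Tangency: set MRS = p_w/p_z = 8/4 = 2.
So (z − 2)/(w − 3) = 2, i.e. (z − 2) = 2·(w − 3).
Rewrite the budget in excess-of-subsistence terms: 8·(w − 3) + 4·(z − 2) = 64 − 8·3 − 4·2 = 32.
Substituting, 16·(w − 3) = 32, so w − 3 = 2 and w* = 5.
Then z − 2 = 2·2 = 4, so z* = 6.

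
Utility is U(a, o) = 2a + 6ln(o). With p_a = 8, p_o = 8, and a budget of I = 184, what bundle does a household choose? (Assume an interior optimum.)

a* = 20, o* = 3

MU_a = 2, MU_o = 6/o.
MRS = 2 ÷ (6/o).
Tangency: set MRS = p_a/p_o = 8/8 = 1.
MRS depends only on o: (1/3)·o = 1 ⇒ o* = 1/(1/3) = 3.
From the budget, 8·a = 184 − 8·3 = 160, so a* = 20.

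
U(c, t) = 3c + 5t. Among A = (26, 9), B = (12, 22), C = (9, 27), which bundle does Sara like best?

Evaluate utility at each bundle:
U(A) = 123.
U(B) = 146.
U(C) = 162.
Highest utility is C, so C ≻ B ≻ A.

Bundle C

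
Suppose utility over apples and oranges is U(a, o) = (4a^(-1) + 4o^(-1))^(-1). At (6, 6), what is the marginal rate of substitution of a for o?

For CES with ρ = -1, MRS = (o/a)^2.
At (6, 6): MRS = 1.
That is, one extra unit of a is worth 1 units of o at the margin.

MRS = 1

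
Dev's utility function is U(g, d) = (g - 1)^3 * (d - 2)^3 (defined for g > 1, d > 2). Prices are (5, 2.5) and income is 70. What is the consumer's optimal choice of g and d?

MU_g = 3·(g−1)^2·(d−2)^3, MU_d = 3·(g−1)^3·(d−2)^2.
MRS = (d−2)/(g−1).
Tangency: set MRS = p_g/p_d = 5/2.5 = 2.
So (d − 2)/(g − 1) = 2, i.e. (d − 2) = 2·(g − 1).
Rewrite the budget in excess-of-subsistence terms: 5·(g − 1) + 2.5·(d − 2) = 70 − 5·1 − 2.5·2 = 60.
Substituting, 10·(g − 1) = 60, so g − 1 = 6 and g* = 7.
Then d − 2 = 2·6 = 12, so d* = 14.

g* = 7, d* = 14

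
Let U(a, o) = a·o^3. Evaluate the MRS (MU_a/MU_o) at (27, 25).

MRS = 25/81

MU_a = o^3 and MU_o = 3·a·o^2.
MRS = MU_a/MU_o = (1/3)·o/a.
At (27, 25): MRS = 25/81.
So at (27, 25) the consumer would give up 25/81 units of o for one more unit of a.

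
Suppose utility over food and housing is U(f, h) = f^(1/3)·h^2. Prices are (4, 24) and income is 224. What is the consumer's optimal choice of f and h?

MU_f = 1/3·f^(-2/3)·h^2 and MU_h = 2·f^(1/3)·h.
MRS = MU_f/MU_h = (1/6)·h/f.
Tangency: set MRS = p_f/p_h = 4/24 = 1/6.
So (1/6)·h/f = 1/6, i.e. h = f.
Substitute into the budget 4·f + 24·h = 224: 28·f = 224, so f* = 8.
Then h* = 8.

f* = 8, h* = 8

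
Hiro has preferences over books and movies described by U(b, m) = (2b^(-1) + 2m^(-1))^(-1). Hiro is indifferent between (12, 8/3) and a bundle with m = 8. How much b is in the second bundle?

U depends on (b, m) only through S = 2b^(-1) + 2m^(-1), so equal utility means equal S. At (12, 8/3): S = 11/12.
With m = 8: 2·8^(-1) = 0.25, so 2b^(-1) = 11/12 − 0.25 = 2/3, i.e. b^(-1) = 1/3.
Hence b = 1/(1/3) = 3.
Check: U(3, 8) = 1.0909.

b = 3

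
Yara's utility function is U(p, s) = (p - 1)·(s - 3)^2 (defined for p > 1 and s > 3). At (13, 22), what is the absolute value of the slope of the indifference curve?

MRS = 19/24

MU_p = (s−3)^2, MU_s = 2·(p−1)·(s−3).
MRS = (1/2)·(s−3)/(p−1).
At (13, 22): MRS = 19/24.
So at (13, 22) the consumer would give up 19/24 units of s for one more unit of p.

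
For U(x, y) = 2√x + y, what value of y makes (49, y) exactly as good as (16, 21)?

y = 15

U(16, 21) = 29.
Set U(49, y) = 29 and solve.
With x = 49: √49 = 7, so y = 29 − 2·7 = 15.
Check: U(49, 15) = 29.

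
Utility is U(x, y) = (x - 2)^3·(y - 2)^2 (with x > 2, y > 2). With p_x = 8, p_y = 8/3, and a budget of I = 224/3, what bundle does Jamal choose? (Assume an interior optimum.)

MU_x = 3·(x−2)^2·(y−2)^2, MU_y = 2·(x−2)^3·(y−2).
MRS = (3/2)·(y−2)/(x−2).
Tangency: set MRS = p_x/p_y = 8/(8/3) = 3.
So (3/2)·(y − 2)/(x − 2) = 3, i.e. (y − 2) = 2·(x − 2).
Rewrite the budget in excess-of-subsistence terms: 8·(x − 2) + (8/3)·(y − 2) = 224/3 − 8·2 − (8/3)·2 = 160/3.
Substituting, (40/3)·(x − 2) = 160/3, so x − 2 = 4 and x* = 6.
Then y − 2 = 2·4 = 8, so y* = 10.

x* = 6, y* = 10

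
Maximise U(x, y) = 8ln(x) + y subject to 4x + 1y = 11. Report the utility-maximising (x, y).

x* = 2, y* = 3

MU_x = 8/x, MU_y = 1.
MRS = 8/x ÷ 1.
Tangency: set MRS = p_x/p_y = 4/1 = 4.
MRS depends only on x: 8/x = 4 ⇒ x* = 8/4 = 2.
From the budget, 1·y = 11 − 4·2 = 3, so y* = 3.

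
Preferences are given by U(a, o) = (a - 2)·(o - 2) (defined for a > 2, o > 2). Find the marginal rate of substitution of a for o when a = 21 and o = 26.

MU_a = (o−2), MU_o = (a−2).
MRS = (o−2)/(a−2).
At (21, 26): MRS = 24/19.
The indifference curve has slope −24/19 at this bundle.

MRS = 24/19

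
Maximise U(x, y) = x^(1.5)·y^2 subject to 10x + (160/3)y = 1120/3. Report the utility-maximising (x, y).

x* = 16, y* = 4

MU_x = 1.5·√x·y^2 and MU_y = 2·x^(1.5)·y.
MRS = MU_x/MU_y = (0.75)·y/x.
Tangency: set MRS = p_x/p_y = 10/(160/3) = 3/16.
So (0.75)·y/x = 3/16, i.e. y = 0.25·x.
Substitute into the budget 10·x + (160/3)·y = 1120/3: (70/3)·x = 1120/3, so x* = 16.
Then y* = 0.25·16 = 4.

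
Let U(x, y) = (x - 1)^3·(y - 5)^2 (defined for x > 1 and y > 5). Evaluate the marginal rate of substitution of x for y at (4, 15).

MRS = 5

MU_x = 3·(x−1)^2·(y−5)^2, MU_y = 2·(x−1)^3·(y−5).
MRS = (3/2)·(y−5)/(x−1).
At (4, 15): MRS = 5.
The indifference curve has slope −5 at this bundle.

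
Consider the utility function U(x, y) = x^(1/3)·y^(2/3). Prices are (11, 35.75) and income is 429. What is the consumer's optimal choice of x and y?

MU_x = 1/3·x^(-2/3)·y^(2/3) and MU_y = 2/3·x^(1/3)·y^(-1/3).
MRS = MU_x/MU_y = (0.5)·y/x.
Tangency: set MRS = p_x/p_y = 11/35.75 = 4/13.
So (0.5)·y/x = 4/13, i.e. y = (8/13)·x.
Substitute into the budget 11·x + 35.75·y = 429: 33·x = 429, so x* = 13.
Then y* = (8/13)·13 = 8.

x* = 13, y* = 8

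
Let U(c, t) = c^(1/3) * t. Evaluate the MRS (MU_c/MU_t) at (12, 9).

MRS = 0.25

MU_c = 1/3·c^(-2/3)·t and MU_t = c^(1/3).
MRS = MU_c/MU_t = (1/3)·t/c.
At (12, 9): MRS = 0.25.
That is, one extra unit of c is worth 0.25 units of t at the margin.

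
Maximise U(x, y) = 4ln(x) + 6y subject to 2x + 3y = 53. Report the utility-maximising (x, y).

x* = 1, y* = 17

MU_x = 4/x, MU_y = 6.
MRS = 4/x ÷ 6.
Tangency: set MRS = p_x/p_y = 2/3.
MRS depends only on x: (2/3)/x = 2/3 ⇒ x* = (2/3)/(2/3) = 1.
From the budget, 3·y = 53 − 2·1 = 51, so y* = 17.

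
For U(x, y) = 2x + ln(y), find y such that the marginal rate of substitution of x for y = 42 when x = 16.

MU_x = 2, MU_y = 1/y.
MRS = 2 ÷ (1/y).
MRS depends only on y: 2·y = 42 ⇒ y = 42/2 = 21.

y = 21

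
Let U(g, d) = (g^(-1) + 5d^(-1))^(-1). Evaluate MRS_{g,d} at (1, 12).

For CES with ρ = -1, MRS = (1/5)·(d/g)^2.
At (1, 12): MRS = 28.8.
That is, one extra unit of g is worth 28.8 units of d at the margin.

MRS = 28.8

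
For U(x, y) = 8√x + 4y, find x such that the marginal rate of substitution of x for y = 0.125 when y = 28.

x = 64

MU_x = 8/(2√x), MU_y = 4.
MRS = 8/(2√x) ÷ 4.
MRS depends only on x: 1/√x = 0.125 ⇒ √x = 1/0.125 = 8 ⇒ x = 64.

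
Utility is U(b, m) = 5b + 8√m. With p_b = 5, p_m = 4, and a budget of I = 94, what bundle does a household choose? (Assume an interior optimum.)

b* = 18, m* = 1

MU_b = 5, MU_m = 8/(2√m).
MRS = 5 ÷ (8/(2√m)).
Tangency: set MRS = p_b/p_m = 5/4 = 1.25.
MRS depends only on m: 1.25·√m = 1.25 ⇒ √m = 1.25/1.25 = 1 ⇒ m* = 1.
From the budget, 5·b = 94 − 4·1 = 90, so b* = 18.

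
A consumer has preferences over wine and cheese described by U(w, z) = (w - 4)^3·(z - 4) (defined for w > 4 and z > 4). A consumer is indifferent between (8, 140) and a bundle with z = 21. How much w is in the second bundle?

U(8, 140) = 8704.
Set U(w, 21) = 8704 and solve.
With z = 21: (21 − 4) = 17, so (w − 4)^3 = 8704/17 = 512.
Taking the cube root (with w > 4): w − 4 = 8, so w = 12.
Check: U(12, 21) = 8704.

w = 12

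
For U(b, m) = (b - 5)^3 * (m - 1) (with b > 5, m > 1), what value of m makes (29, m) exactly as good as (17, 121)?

U(17, 121) = 207360.
Set U(29, m) = 207360 and solve.
With b = 29: (29 − 5)^3 = 13824, so (m − 1) = 207360/13824 = 15.
So m = 1 + 15 = 16.
Check: U(29, 16) = 207360.

m = 16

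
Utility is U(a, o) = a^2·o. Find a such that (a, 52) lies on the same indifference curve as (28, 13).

U(28, 13) = 10192.
Set U(a, 52) = 10192 and solve.
With o = 52: a^2 = 10192/52 = 196; taking the square root, a = 14.
Check: U(14, 52) = 10192.

a = 14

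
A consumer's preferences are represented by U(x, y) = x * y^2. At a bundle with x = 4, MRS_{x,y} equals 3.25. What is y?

MU_x = y^2 and MU_y = 2·x·y.
MRS = MU_x/MU_y = (1/2)·y/x.
Substitute x = 4: MRS = y/8. Setting y/8 = 3.25 gives y = 3.25·8 = 26.

y = 26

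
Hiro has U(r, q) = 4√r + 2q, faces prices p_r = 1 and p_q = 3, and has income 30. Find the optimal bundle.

MU_r = 4/(2√r), MU_q = 2.
MRS = 4/(2√r) ÷ 2.
Tangency: set MRS = p_r/p_q = 1/3.
MRS depends only on r: 1/√r = 1/3 ⇒ √r = 1/(1/3) = 3 ⇒ r* = 9.
From the budget, 3·q = 30 − 1·9 = 21, so q* = 7.

r* = 9, q* = 7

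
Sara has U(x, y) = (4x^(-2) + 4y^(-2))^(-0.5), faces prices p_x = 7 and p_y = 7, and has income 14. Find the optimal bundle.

x* = 1, y* = 1

For CES with ρ = -2, MRS = (y/x)^3.
Tangency: set MRS = p_x/p_y = 7/7 = 1.
So (y/x)^3 = 1; taking the cube root, y/x = 1, i.e. y = x.
Substitute into the budget 7·x + 7·y = 14: 14·x = 14, so x* = 1 and y* = 1.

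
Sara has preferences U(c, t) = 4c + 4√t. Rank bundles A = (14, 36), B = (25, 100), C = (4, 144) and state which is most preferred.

Evaluate utility at each bundle:
U(A) = 80.000.
U(B) = 140.000.
U(C) = 64.000.
Highest utility is B, so B ≻ A ≻ C.

Bundle B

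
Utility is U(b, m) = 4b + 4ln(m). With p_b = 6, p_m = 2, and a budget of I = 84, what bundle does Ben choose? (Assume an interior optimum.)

b* = 13, m* = 3

MU_b = 4, MU_m = 4/m.
MRS = 4 ÷ (4/m).
Tangency: set MRS = p_b/p_m = 6/2 = 3.
MRS depends only on m: m = 3 ⇒ m* = 3.
From the budget, 6·b = 84 − 2·3 = 78, so b* = 13.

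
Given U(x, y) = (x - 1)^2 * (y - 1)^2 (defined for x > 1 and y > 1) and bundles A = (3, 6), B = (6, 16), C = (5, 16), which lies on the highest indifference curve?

Evaluate utility at each bundle:
U(A) = 100.
U(B) = 5625.
U(C) = 3600.
Highest utility is B, so B ≻ C ≻ A.

Bundle B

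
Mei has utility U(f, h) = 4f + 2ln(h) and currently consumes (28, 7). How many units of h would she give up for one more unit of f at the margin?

MRS = 14

MU_f = 4, MU_h = 2/h.
MRS = 4 ÷ (2/h).
At (28, 7): MRS = 14.
So at (28, 7) the consumer would give up 14 units of h for one more unit of f.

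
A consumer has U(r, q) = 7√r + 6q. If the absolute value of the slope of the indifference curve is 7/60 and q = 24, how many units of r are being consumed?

r = 25

MU_r = 7/(2√r), MU_q = 6.
MRS = 7/(2√r) ÷ 6.
MRS depends only on r: (7/12)/√r = 7/60 ⇒ √r = (7/12)/(7/60) = 5 ⇒ r = 25.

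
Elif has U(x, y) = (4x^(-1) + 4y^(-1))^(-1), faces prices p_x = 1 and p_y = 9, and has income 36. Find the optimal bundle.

x* = 9, y* = 3

For CES with ρ = -1, MRS = (y/x)^2.
Tangency: set MRS = p_x/p_y = 1/9.
So (y/x)^2 = 1/9; taking the square root, y/x = 1/3, i.e. y = (1/3)·x.
Substitute into the budget 1·x + 9·y = 36: 4·x = 36, so x* = 9 and y* = (1/3)·9 = 3.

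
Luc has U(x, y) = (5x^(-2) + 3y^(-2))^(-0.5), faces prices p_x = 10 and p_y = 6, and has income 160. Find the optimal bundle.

For CES with ρ = -2, MRS = (5/3)·(y/x)^3.
Tangency: set MRS = p_x/p_y = 10/6 = 5/3.
So (y/x)^3 = 1; taking the cube root, y/x = 1, i.e. y = x.
Substitute into the budget 10·x + 6·y = 160: 16·x = 160, so x* = 10 and y* = 10.

x* = 10, y* = 10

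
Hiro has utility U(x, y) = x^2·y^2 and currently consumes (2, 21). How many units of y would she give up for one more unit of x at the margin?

MU_x = 2·x·y^2 and MU_y = 2·x^2·y.
MRS = MU_x/MU_y = y/x.
At (2, 21): MRS = 10.5.
The indifference curve has slope −10.5 at this bundle.

MRS = 10.5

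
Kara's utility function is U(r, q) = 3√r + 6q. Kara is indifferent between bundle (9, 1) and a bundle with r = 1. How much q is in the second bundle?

q = 2

U(9, 1) = 15.
Set U(1, q) = 15 and solve.
With r = 1: √1 = 1, so 6q = 15 − 3·1 = 12 and q = 2.
Check: U(1, 2) = 15.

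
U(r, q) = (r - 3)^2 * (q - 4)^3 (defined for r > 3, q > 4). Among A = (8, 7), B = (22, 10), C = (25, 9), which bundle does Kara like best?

Bundle B

Evaluate utility at each bundle:
U(A) = 675.
U(B) = 77976.
U(C) = 60500.
Highest utility is B, so B ≻ C ≻ A.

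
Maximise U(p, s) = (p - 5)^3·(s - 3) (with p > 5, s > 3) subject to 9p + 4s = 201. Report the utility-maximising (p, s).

MU_p = 3·(p−5)^2·(s−3), MU_s = (p−5)^3.
MRS = (3/1)·(s−3)/(p−5).
Tangency: set MRS = p_p/p_s = 9/4 = 2.25.
So (3/1)·(s − 3)/(p − 5) = 2.25, i.e. (s − 3) = 0.75·(p − 5).
Rewrite the budget in excess-of-subsistence terms: 9·(p − 5) + 4·(s − 3) = 201 − 9·5 − 4·3 = 144.
Substituting, 12·(p − 5) = 144, so p − 5 = 12 and p* = 17.
Then s − 3 = 0.75·12 = 9, so s* = 12.

p* = 17, s* = 12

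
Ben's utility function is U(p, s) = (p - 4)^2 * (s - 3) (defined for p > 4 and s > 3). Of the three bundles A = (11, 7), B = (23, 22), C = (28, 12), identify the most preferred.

Bundle B

Evaluate utility at each bundle:
U(A) = 196.
U(B) = 6859.
U(C) = 5184.
Highest utility is B, so B ≻ C ≻ A.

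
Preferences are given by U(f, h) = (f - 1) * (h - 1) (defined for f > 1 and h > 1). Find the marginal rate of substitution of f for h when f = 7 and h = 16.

MRS = 2.5

MU_f = (h−1), MU_h = (f−1).
MRS = (h−1)/(f−1).
At (7, 16): MRS = 2.5.
The indifference curve has slope −2.5 at this bundle.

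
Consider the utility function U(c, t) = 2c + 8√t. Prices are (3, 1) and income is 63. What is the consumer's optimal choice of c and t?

c* = 9, t* = 36

MU_c = 2, MU_t = 8/(2√t).
MRS = 2 ÷ (8/(2√t)).
Tangency: set MRS = p_c/p_t = 3/1 = 3.
MRS depends only on t: 0.5·√t = 3 ⇒ √t = 3/0.5 = 6 ⇒ t* = 36.
From the budget, 3·c = 63 − 1·36 = 27, so c* = 9.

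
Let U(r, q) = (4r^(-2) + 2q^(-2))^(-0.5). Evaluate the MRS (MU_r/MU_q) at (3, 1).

MRS = 2/27

For CES with ρ = -2, MRS = (4/2)·(q/r)^3.
At (3, 1): MRS = 2/27.
The indifference curve has slope −2/27 at this bundle.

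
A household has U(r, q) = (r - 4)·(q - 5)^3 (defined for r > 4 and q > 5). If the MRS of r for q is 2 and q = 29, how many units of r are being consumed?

r = 8

MU_r = (q−5)^3, MU_q = 3·(r−4)·(q−5)^2.
MRS = (1/3)·(q−5)/(r−4).
Substitute q = 29: MRS = 8/(r − 4). Setting this equal to 2 gives r − 4 = 8/2 = 4, so r = 8.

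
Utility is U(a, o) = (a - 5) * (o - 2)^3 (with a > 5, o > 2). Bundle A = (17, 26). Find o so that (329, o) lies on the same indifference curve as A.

o = 10

U(17, 26) = 165888.
Set U(329, o) = 165888 and solve.
With a = 329: (329 − 5) = 324, so (o − 2)^3 = 165888/324 = 512.
Taking the cube root (with o > 2): o − 2 = 8, so o = 10.
Check: U(329, 10) = 165888.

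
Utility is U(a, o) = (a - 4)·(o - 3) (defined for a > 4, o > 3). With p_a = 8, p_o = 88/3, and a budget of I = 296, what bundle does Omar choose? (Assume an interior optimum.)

MU_a = (o−3), MU_o = (a−4).
MRS = (o−3)/(a−4).
Tangency: set MRS = p_a/p_o = 8/(88/3) = 3/11.
So (o − 3)/(a − 4) = 3/11, i.e. (o − 3) = (3/11)·(a − 4).
Rewrite the budget in excess-of-subsistence terms: 8·(a − 4) + (88/3)·(o − 3) = 296 − 8·4 − (88/3)·3 = 176.
Substituting, 16·(a − 4) = 176, so a − 4 = 11 and a* = 15.
Then o − 3 = (3/11)·11 = 3, so o* = 6.

a* = 15, o* = 6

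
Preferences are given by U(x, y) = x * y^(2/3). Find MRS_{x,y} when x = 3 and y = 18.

MU_x = y^(2/3) and MU_y = 2/3·x·y^(-1/3).
MRS = MU_x/MU_y = (1.5)·y/x.
At (3, 18): MRS = 9.
So at (3, 18) the consumer would give up 9 units of y for one more unit of x.

MRS = 9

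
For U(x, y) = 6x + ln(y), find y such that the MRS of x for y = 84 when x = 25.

y = 14

MU_x = 6, MU_y = 1/y.
MRS = 6 ÷ (1/y).
MRS depends only on y: 6·y = 84 ⇒ y = 84/6 = 14.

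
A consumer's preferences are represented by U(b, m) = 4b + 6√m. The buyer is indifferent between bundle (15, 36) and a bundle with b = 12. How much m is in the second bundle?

U(15, 36) = 96.
Set U(12, m) = 96 and solve.
With b = 12: 6√m = 96 − 4·12 = 48, so √m = 8 and m = 64.
Check: U(12, 64) = 96.

m = 64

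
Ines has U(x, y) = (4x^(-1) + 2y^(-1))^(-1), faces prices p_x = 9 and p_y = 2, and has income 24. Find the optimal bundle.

x* = 2, y* = 3

For CES with ρ = -1, MRS = (4/2)·(y/x)^2.
Tangency: set MRS = p_x/p_y = 9/2 = 4.5.
So (y/x)^2 = 2.25; taking the square root, y/x = 1.5, i.e. y = 1.5·x.
Substitute into the budget 9·x + 2·y = 24: 12·x = 24, so x* = 2 and y* = 1.5·2 = 3.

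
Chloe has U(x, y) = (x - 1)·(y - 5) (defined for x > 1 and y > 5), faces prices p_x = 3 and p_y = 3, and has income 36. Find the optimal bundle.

MU_x = (y−5), MU_y = (x−1).
MRS = (y−5)/(x−1).
Tangency: set MRS = p_x/p_y = 3/3 = 1.
So (y − 5)/(x − 1) = 1, i.e. (y − 5) = (x − 1).
Rewrite the budget in excess-of-subsistence terms: 3·(x − 1) + 3·(y − 5) = 36 − 3·1 − 3·5 = 18.
Substituting, 6·(x − 1) = 18, so x − 1 = 3 and x* = 4.
Then y − 5 = 3, so y* = 8.

x* = 4, y* = 8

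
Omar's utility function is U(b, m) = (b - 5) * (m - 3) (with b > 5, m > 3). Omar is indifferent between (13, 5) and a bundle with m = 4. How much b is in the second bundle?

b = 21

U(13, 5) = 16.
Set U(b, 4) = 16 and solve.
With m = 4: (4 − 3) = 1, so (b − 5) = 16/1 = 16.
So b = 5 + 16 = 21.
Check: U(21, 4) = 16.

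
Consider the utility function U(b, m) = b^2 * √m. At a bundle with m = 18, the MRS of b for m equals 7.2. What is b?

b = 10

MU_b = 2·b·√m and MU_m = 0.5·b^2·m^(-0.5).
MRS = MU_b/MU_m = (4)·m/b.
Substitute m = 18: MRS = 72/b. Setting 72/b = 7.2 gives b = 72/7.2 = 10.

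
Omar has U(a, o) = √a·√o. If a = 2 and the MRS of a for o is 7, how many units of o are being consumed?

MU_a = 0.5·a^(-0.5)·√o and MU_o = 0.5·√a·o^(-0.5).
MRS = MU_a/MU_o = o/a.
Substitute a = 2: MRS = o/2. Setting o/2 = 7 gives o = 7·2 = 14.

o = 14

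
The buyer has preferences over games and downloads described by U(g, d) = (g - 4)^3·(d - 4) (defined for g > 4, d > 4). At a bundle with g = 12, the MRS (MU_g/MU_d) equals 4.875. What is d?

MU_g = 3·(g−4)^2·(d−4), MU_d = (g−4)^3.
MRS = (3/1)·(d−4)/(g−4).
Substitute g = 12: MRS = (d − 4)/(8/3). Setting this equal to 4.875 gives d − 4 = 4.875·(8/3) = 13, so d = 17.

d = 17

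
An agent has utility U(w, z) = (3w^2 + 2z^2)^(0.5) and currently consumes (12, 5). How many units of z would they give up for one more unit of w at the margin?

MRS = 3.6

For CES with ρ = 2, MRS = (3/2)·(z/w)^(-1).
At (12, 5): MRS = 3.6.
That is, one extra unit of w is worth 3.6 units of z at the margin.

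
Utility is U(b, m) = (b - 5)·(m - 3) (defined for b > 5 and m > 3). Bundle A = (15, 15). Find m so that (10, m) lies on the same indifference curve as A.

U(15, 15) = 120.
Set U(10, m) = 120 and solve.
With b = 10: (10 − 5) = 5, so (m − 3) = 120/5 = 24.
So m = 3 + 24 = 27.
Check: U(10, 27) = 120.

m = 27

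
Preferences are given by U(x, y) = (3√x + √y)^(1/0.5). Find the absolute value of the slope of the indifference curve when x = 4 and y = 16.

MRS = 6

For CES with ρ = 0.5, MRS = (3/1)·√(y/x).
At (4, 16): MRS = 6.
That is, one extra unit of x is worth 6 units of y at the margin.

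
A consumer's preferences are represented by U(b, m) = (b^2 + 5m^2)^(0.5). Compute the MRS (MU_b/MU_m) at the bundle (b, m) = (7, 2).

MRS = 0.7

For CES with ρ = 2, MRS = (1/5)·(m/b)^(-1).
At (7, 2): MRS = 0.7.
So at (7, 2) the consumer would give up 0.7 units of m for one more unit of b.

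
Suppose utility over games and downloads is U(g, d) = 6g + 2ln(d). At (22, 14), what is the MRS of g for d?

MRS = 42

MU_g = 6, MU_d = 2/d.
MRS = 6 ÷ (2/d).
At (22, 14): MRS = 42.
So at (22, 14) the consumer would give up 42 units of d for one more unit of g.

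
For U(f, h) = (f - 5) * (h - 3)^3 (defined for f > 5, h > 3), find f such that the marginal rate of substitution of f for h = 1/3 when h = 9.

MU_f = (h−3)^3, MU_h = 3·(f−5)·(h−3)^2.
MRS = (1/3)·(h−3)/(f−5).
Substitute h = 9: MRS = 2/(f − 5). Setting this equal to 1/3 gives f − 5 = 2/(1/3) = 6, so f = 11.

f = 11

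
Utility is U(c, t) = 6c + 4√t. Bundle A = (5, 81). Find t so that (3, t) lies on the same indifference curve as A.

U(5, 81) = 66.
Set U(3, t) = 66 and solve.
With c = 3: 4√t = 66 − 6·3 = 48, so √t = 12 and t = 144.
Check: U(3, 144) = 66.

t = 144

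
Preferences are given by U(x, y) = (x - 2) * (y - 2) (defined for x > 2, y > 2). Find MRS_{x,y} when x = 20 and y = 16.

MRS = 7/9

MU_x = (y−2), MU_y = (x−2).
MRS = (y−2)/(x−2).
At (20, 16): MRS = 7/9.
That is, one extra unit of x is worth 7/9 units of y at the margin.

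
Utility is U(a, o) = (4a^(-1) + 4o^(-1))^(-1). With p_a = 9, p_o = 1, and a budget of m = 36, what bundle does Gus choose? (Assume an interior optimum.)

a* = 3, o* = 9

For CES with ρ = -1, MRS = (o/a)^2.
Tangency: set MRS = p_a/p_o = 9/1 = 9.
So (o/a)^2 = 9; taking the square root, o/a = 3, i.e. o = 3·a.
Substitute into the budget 9·a + 1·o = 36: 12·a = 36, so a* = 3 and o* = 3·3 = 9.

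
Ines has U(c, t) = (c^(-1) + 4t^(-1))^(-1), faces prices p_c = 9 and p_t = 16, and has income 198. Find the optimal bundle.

c* = 6, t* = 9

For CES with ρ = -1, MRS = (1/4)·(t/c)^2.
Tangency: set MRS = p_c/p_t = 9/16.
So (t/c)^2 = 2.25; taking the square root, t/c = 1.5, i.e. t = 1.5·c.
Substitute into the budget 9·c + 16·t = 198: 33·c = 198, so c* = 6 and t* = 1.5·6 = 9.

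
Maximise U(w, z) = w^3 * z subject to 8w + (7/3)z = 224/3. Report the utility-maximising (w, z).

MU_w = 3·w^2·z and MU_z = w^3.
MRS = MU_w/MU_z = (3/1)·z/w.
Tangency: set MRS = p_w/p_z = 8/(7/3) = 24/7.
So (3/1)·z/w = 24/7, i.e. z = (8/7)·w.
Substitute into the budget 8·w + (7/3)·z = 224/3: (32/3)·w = 224/3, so w* = 7.
Then z* = (8/7)·7 = 8.

w* = 7, z* = 8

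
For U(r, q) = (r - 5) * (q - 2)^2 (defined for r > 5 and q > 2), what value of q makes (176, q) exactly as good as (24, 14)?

q = 6

U(24, 14) = 2736.
Set U(176, q) = 2736 and solve.
With r = 176: (176 − 5) = 171, so (q − 2)^2 = 2736/171 = 16.
Taking the square root (with q > 2): q − 2 = 4, so q = 6.
Check: U(176, 6) = 2736.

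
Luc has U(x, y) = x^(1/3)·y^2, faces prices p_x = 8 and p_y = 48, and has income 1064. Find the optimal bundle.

x* = 19, y* = 19

MU_x = 1/3·x^(-2/3)·y^2 and MU_y = 2·x^(1/3)·y.
MRS = MU_x/MU_y = (1/6)·y/x.
Tangency: set MRS = p_x/p_y = 8/48 = 1/6.
So (1/6)·y/x = 1/6, i.e. y = x.
Substitute into the budget 8·x + 48·y = 1064: 56·x = 1064, so x* = 19.
Then y* = 19.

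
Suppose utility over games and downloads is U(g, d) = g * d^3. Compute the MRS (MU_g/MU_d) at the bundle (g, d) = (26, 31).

MU_g = d^3 and MU_d = 3·g·d^2.
MRS = MU_g/MU_d = (1/3)·d/g.
At (26, 31): MRS = 31/78.
So at (26, 31) the consumer would give up 31/78 units of d for one more unit of g.

MRS = 31/78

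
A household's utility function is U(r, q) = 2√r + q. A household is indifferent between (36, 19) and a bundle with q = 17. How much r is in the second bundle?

U(36, 19) = 31.
Set U(r, 17) = 31 and solve.
With q = 17: 2√r = 31 − 17 = 14, so √r = 7 and r = 49.
Check: U(49, 17) = 31.

r = 49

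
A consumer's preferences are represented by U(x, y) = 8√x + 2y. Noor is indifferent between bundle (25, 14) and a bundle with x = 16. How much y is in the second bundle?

U(25, 14) = 68.
Set U(16, y) = 68 and solve.
With x = 16: √16 = 4, so 2y = 68 − 8·4 = 36 and y = 18.
Check: U(16, 18) = 68.

y = 18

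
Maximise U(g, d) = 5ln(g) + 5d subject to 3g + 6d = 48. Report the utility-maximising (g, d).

g* = 2, d* = 7

MU_g = 5/g, MU_d = 5.
MRS = 5/g ÷ 5.
Tangency: set MRS = p_g/p_d = 3/6 = 0.5.
MRS depends only on g: 1/g = 0.5 ⇒ g* = 1/0.5 = 2.
From the budget, 6·d = 48 − 3·2 = 42, so d* = 7.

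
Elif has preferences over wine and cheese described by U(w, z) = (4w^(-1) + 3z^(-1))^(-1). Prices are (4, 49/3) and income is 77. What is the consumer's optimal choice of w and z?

w* = 7, z* = 3

For CES with ρ = -1, MRS = (4/3)·(z/w)^2.
Tangency: set MRS = p_w/p_z = 4/(49/3) = 12/49.
So (z/w)^2 = 9/49; taking the square root, z/w = 3/7, i.e. z = (3/7)·w.
Substitute into the budget 4·w + (49/3)·z = 77: 11·w = 77, so w* = 7 and z* = (3/7)·7 = 3.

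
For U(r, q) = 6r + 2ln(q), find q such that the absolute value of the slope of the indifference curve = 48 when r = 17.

q = 16

MU_r = 6, MU_q = 2/q.
MRS = 6 ÷ (2/q).
MRS depends only on q: 3·q = 48 ⇒ q = 48/3 = 16.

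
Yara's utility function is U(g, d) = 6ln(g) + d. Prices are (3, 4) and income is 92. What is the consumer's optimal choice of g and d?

g* = 8, d* = 17

MU_g = 6/g, MU_d = 1.
MRS = 6/g ÷ 1.
Tangency: set MRS = p_g/p_d = 3/4 = 0.75.
MRS depends only on g: 6/g = 0.75 ⇒ g* = 6/0.75 = 8.
From the budget, 4·d = 92 − 3·8 = 68, so d* = 17.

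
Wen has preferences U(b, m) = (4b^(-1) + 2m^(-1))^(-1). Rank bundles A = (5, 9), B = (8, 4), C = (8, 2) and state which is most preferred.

Evaluate utility at each bundle:
U(A) = 0.978.
U(B) = 1.000.
U(C) = 0.667.
Highest utility is B, so B ≻ A ≻ C.

Bundle B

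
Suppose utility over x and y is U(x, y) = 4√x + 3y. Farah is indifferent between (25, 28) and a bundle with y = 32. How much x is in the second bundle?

U(25, 28) = 104.
Set U(x, 32) = 104 and solve.
With y = 32: 4√x = 104 − 3·32 = 8, so √x = 2 and x = 4.
Check: U(4, 32) = 104.

x = 4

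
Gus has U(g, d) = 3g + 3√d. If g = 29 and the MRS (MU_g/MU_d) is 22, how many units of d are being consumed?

MU_g = 3, MU_d = 3/(2√d).
MRS = 3 ÷ (3/(2√d)).
MRS depends only on d: 2·√d = 22 ⇒ √d = 22/2 = 11 ⇒ d = 121.

d = 121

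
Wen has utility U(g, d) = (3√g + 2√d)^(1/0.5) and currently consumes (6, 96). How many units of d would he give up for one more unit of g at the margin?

For CES with ρ = 0.5, MRS = (3/2)·√(d/g).
At (6, 96): MRS = 6.
So at (6, 96) the consumer would give up 6 units of d for one more unit of g.

MRS = 6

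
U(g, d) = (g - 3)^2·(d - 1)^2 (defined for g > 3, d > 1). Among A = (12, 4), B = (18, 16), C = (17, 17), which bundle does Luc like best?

Evaluate utility at each bundle:
U(A) = 729.
U(B) = 50625.
U(C) = 50176.
Highest utility is B, so B ≻ C ≻ A.

Bundle B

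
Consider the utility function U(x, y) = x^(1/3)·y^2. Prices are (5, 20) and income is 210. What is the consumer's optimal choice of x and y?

x* = 6, y* = 9

MU_x = 1/3·x^(-2/3)·y^2 and MU_y = 2·x^(1/3)·y.
MRS = MU_x/MU_y = (1/6)·y/x.
Tangency: set MRS = p_x/p_y = 5/20 = 0.25.
So (1/6)·y/x = 0.25, i.e. y = 1.5·x.
Substitute into the budget 5·x + 20·y = 210: 35·x = 210, so x* = 6.
Then y* = 1.5·6 = 9.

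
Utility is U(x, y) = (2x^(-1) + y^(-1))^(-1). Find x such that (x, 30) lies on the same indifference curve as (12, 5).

x = 6

U depends on (x, y) only through S = 2x^(-1) + y^(-1), so equal utility means equal S. At (12, 5): S = 11/30.
With y = 30: 30^(-1) = 1/30, so 2x^(-1) = 11/30 − 1/30 = 1/3, i.e. x^(-1) = 1/6.
Hence x = 1/(1/6) = 6.
Check: U(6, 30) = 2.7273.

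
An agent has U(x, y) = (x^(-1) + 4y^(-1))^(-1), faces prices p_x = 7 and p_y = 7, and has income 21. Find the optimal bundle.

x* = 1, y* = 2

For CES with ρ = -1, MRS = (1/4)·(y/x)^2.
Tangency: set MRS = p_x/p_y = 7/7 = 1.
So (y/x)^2 = 4; taking the square root, y/x = 2, i.e. y = 2·x.
Substitute into the budget 7·x + 7·y = 21: 21·x = 21, so x* = 1 and y* = 2·1 = 2.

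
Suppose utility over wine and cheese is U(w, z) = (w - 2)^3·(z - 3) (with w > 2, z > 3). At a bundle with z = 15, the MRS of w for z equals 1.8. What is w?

w = 22

MU_w = 3·(w−2)^2·(z−3), MU_z = (w−2)^3.
MRS = (3/1)·(z−3)/(w−2).
Substitute z = 15: MRS = 36/(w − 2). Setting this equal to 1.8 gives w − 2 = 36/1.8 = 20, so w = 22.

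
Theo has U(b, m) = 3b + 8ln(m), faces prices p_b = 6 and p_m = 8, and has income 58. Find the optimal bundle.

MU_b = 3, MU_m = 8/m.
MRS = 3 ÷ (8/m).
Tangency: set MRS = p_b/p_m = 6/8 = 0.75.
MRS depends only on m: 0.375·m = 0.75 ⇒ m* = 0.75/0.375 = 2.
From the budget, 6·b = 58 − 8·2 = 42, so b* = 7.

b* = 7, m* = 2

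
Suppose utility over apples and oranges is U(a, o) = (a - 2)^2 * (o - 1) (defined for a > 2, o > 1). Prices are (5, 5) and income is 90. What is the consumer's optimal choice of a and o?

a* = 12, o* = 6

MU_a = 2·(a−2)·(o−1), MU_o = (a−2)^2.
MRS = (2/1)·(o−1)/(a−2).
Tangency: set MRS = p_a/p_o = 5/5 = 1.
So (2/1)·(o − 1)/(a − 2) = 1, i.e. (o − 1) = 0.5·(a − 2).
Rewrite the budget in excess-of-subsistence terms: 5·(a − 2) + 5·(o − 1) = 90 − 5·2 − 5·1 = 75.
Substituting, 7.5·(a − 2) = 75, so a − 2 = 10 and a* = 12.
Then o − 1 = 0.5·10 = 5, so o* = 6.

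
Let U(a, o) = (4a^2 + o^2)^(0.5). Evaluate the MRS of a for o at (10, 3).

For CES with ρ = 2, MRS = (4/1)·(o/a)^(-1).
At (10, 3): MRS = 40/3.
That is, one extra unit of a is worth 40/3 units of o at the margin.

MRS = 40/3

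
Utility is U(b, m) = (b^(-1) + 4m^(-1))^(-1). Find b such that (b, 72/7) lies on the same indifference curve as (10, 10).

U depends on (b, m) only through S = b^(-1) + 4m^(-1), so equal utility means equal S. At (10, 10): S = 0.5.
With m = 72/7: 4·(72/7)^(-1) = 7/18, so b^(-1) = 0.5 − 7/18 = 1/9.
Hence b = 1/(1/9) = 9.
Check: U(9, 72/7) = 2.

b = 9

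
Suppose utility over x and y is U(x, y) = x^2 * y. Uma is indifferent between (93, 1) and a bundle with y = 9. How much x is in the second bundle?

x = 31

U(93, 1) = 8649.
Set U(x, 9) = 8649 and solve.
With y = 9: x^2 = 8649/9 = 961; taking the square root, x = 31.
Check: U(31, 9) = 8649.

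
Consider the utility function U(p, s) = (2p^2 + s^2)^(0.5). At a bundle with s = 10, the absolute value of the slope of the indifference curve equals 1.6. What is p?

p = 8

For CES with ρ = 2, MRS = (2/1)·(s/p)^(-1).
Setting (2/1)·(10/p)^(-1) = 1.6 gives (10/p)^(-1) = 0.8, so 10/p = 1.25 and p = 8.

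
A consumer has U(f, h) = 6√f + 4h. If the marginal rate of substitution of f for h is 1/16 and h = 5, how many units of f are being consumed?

MU_f = 6/(2√f), MU_h = 4.
MRS = 6/(2√f) ÷ 4.
MRS depends only on f: 0.75/√f = 1/16 ⇒ √f = 0.75/(1/16) = 12 ⇒ f = 144.

f = 144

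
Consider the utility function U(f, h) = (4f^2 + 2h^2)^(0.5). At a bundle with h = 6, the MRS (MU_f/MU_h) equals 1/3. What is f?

For CES with ρ = 2, MRS = (4/2)·(h/f)^(-1).
Setting (4/2)·(6/f)^(-1) = 1/3 gives (6/f)^(-1) = 1/6, so 6/f = 6 and f = 1.

f = 1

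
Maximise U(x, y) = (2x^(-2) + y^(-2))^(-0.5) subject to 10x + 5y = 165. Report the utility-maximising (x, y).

x* = 11, y* = 11

For CES with ρ = -2, MRS = (2/1)·(y/x)^3.
Tangency: set MRS = p_x/p_y = 10/5 = 2.
So (y/x)^3 = 1; taking the cube root, y/x = 1, i.e. y = x.
Substitute into the budget 10·x + 5·y = 165: 15·x = 165, so x* = 11 and y* = 11.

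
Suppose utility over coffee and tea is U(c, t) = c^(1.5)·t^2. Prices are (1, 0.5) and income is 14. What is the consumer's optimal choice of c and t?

MU_c = 1.5·√c·t^2 and MU_t = 2·c^(1.5)·t.
MRS = MU_c/MU_t = (0.75)·t/c.
Tangency: set MRS = p_c/p_t = 1/0.5 = 2.
So (0.75)·t/c = 2, i.e. t = (8/3)·c.
Substitute into the budget 1·c + 0.5·t = 14: (7/3)·c = 14, so c* = 6.
Then t* = (8/3)·6 = 16.

c* = 6, t* = 16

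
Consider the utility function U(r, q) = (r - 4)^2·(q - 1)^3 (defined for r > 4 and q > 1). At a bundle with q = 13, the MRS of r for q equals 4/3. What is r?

r = 10

MU_r = 2·(r−4)·(q−1)^3, MU_q = 3·(r−4)^2·(q−1)^2.
MRS = (2/3)·(q−1)/(r−4).
Substitute q = 13: MRS = 8/(r − 4). Setting this equal to 4/3 gives r − 4 = 8/(4/3) = 6, so r = 10.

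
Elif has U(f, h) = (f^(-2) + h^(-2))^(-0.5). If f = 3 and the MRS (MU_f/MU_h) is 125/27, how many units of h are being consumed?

For CES with ρ = -2, MRS = (h/f)^3.
Setting (h/3)^3 = 125/27 gives h/3 = 5/3 and h = 5.

h = 5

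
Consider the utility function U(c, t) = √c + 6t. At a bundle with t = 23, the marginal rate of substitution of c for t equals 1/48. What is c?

c = 16

MU_c = 1/(2√c), MU_t = 6.
MRS = 1/(2√c) ÷ 6.
MRS depends only on c: (1/12)/√c = 1/48 ⇒ √c = (1/12)/(1/48) = 4 ⇒ c = 16.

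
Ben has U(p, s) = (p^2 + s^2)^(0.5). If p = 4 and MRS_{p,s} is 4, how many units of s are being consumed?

s = 1

For CES with ρ = 2, MRS = (s/p)^(-1).
Setting (s/4)^(-1) = 4 gives s/4 = 0.25 and s = 1.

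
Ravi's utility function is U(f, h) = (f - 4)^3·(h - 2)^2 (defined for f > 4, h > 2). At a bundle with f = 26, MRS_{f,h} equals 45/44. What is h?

h = 17

MU_f = 3·(f−4)^2·(h−2)^2, MU_h = 2·(f−4)^3·(h−2).
MRS = (3/2)·(h−2)/(f−4).
Substitute f = 26: MRS = (h − 2)/(44/3). Setting this equal to 45/44 gives h − 2 = (45/44)·(44/3) = 15, so h = 17.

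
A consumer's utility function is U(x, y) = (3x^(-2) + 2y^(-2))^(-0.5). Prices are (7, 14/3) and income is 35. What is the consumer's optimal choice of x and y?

For CES with ρ = -2, MRS = (3/2)·(y/x)^3.
Tangency: set MRS = p_x/p_y = 7/(14/3) = 1.5.
So (y/x)^3 = 1; taking the cube root, y/x = 1, i.e. y = x.
Substitute into the budget 7·x + (14/3)·y = 35: (35/3)·x = 35, so x* = 3 and y* = 3.

x* = 3, y* = 3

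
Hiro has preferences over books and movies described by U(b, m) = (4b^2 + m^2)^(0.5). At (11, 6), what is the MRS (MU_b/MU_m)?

MRS = 22/3

For CES with ρ = 2, MRS = (4/1)·(m/b)^(-1).
At (11, 6): MRS = 22/3.
The indifference curve has slope −22/3 at this bundle.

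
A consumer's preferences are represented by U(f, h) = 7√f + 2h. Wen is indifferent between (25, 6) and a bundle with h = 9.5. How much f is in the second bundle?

f = 16

U(25, 6) = 47.
Set U(f, 9.5) = 47 and solve.
With h = 9.5: 7√f = 47 − 2·9.5 = 28, so √f = 4 and f = 16.
Check: U(16, 9.5) = 47.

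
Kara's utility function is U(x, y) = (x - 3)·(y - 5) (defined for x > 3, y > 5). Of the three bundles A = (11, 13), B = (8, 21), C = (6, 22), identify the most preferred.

Evaluate utility at each bundle:
U(A) = 64.
U(B) = 80.
U(C) = 51.
Highest utility is B, so B ≻ A ≻ C.

Bundle B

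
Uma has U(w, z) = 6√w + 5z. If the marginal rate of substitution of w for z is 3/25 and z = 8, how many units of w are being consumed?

w = 25

MU_w = 6/(2√w), MU_z = 5.
MRS = 6/(2√w) ÷ 5.
MRS depends only on w: 0.6/√w = 3/25 ⇒ √w = 0.6/(3/25) = 5 ⇒ w = 25.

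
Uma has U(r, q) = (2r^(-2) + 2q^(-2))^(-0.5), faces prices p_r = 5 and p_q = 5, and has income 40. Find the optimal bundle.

r* = 4, q* = 4

For CES with ρ = -2, MRS = (q/r)^3.
Tangency: set MRS = p_r/p_q = 5/5 = 1.
So (q/r)^3 = 1; taking the cube root, q/r = 1, i.e. q = r.
Substitute into the budget 5·r + 5·q = 40: 10·r = 40, so r* = 4 and q* = 4.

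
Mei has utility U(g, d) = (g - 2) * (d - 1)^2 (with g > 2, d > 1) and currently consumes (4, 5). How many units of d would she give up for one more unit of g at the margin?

MU_g = (d−1)^2, MU_d = 2·(g−2)·(d−1).
MRS = (1/2)·(d−1)/(g−2).
At (4, 5): MRS = 1.
That is, one extra unit of g is worth 1 units of d at the margin.

MRS = 1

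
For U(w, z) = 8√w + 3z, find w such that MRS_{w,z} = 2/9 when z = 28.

w = 36

MU_w = 8/(2√w), MU_z = 3.
MRS = 8/(2√w) ÷ 3.
MRS depends only on w: (4/3)/√w = 2/9 ⇒ √w = (4/3)/(2/9) = 6 ⇒ w = 36.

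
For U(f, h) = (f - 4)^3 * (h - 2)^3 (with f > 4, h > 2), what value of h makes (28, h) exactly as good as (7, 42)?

h = 7

U(7, 42) = 1728000.
Set U(28, h) = 1728000 and solve.
With f = 28: (28 − 4)^3 = 13824, so (h − 2)^3 = 1728000/13824 = 125.
Taking the cube root (with h > 2): h − 2 = 5, so h = 7.
Check: U(28, 7) = 1728000.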